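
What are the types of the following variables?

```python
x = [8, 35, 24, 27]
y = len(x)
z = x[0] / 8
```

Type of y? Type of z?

len() returns int; int / int returns float

int, float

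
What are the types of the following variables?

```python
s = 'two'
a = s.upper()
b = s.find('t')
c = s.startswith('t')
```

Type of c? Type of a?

str.startswith() returns bool; str.upper() returns str

bool, str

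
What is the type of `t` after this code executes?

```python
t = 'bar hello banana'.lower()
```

str.lower() returns str

str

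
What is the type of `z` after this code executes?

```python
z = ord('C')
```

ord() returns int (Unicode code point)

int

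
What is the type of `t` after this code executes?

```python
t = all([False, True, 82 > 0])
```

all() returns bool

bool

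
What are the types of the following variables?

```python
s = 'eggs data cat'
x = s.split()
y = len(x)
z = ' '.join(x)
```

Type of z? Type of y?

str.join() returns str; len() returns int

str, int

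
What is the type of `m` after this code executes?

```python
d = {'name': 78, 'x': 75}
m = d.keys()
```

.keys() returns a dict_keys view object

dict_keys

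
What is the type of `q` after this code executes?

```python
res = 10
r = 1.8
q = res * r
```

int * float returns float (10 * 1.8 = 18.0)

float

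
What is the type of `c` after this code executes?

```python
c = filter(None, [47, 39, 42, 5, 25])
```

filter() returns a filter iterator object

filter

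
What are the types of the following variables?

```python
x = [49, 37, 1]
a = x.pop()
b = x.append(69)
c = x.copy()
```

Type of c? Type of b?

list.copy() returns list; list.append() returns None

list, NoneType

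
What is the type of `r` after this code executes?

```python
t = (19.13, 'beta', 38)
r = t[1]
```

Index 1 of tuple is 'beta' which is str

str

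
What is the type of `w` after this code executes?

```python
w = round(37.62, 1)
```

round() with ndigits arg returns float

float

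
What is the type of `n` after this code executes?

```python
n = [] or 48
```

'or' returns first truthy value (48, which is int)

int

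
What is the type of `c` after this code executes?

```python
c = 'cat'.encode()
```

str.encode() returns bytes

bytes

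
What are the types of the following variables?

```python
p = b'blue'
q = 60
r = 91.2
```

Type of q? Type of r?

q is int; r is float

int, float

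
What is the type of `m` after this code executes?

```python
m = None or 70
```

'or' with None returns the other value (70, int)

int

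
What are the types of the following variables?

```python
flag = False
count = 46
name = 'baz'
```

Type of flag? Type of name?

flag is bool; name is str

bool, str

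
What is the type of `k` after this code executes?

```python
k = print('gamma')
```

print() returns None

NoneType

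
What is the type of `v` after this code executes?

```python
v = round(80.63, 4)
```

round() with ndigits arg returns float

float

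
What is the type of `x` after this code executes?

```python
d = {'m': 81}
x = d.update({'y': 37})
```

dict.update() returns None

NoneType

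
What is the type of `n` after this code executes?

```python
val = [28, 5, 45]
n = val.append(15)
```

list.append() returns None (mutates in place)

NoneType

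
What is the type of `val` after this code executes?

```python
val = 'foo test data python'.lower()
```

str.lower() returns str

str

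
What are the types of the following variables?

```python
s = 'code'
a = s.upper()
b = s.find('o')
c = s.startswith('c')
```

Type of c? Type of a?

str.startswith() returns bool; str.upper() returns str

bool, str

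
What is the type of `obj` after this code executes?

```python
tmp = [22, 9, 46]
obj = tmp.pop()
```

list.pop() returns the popped element (int here)

int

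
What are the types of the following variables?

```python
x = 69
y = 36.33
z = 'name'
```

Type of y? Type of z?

y is float; z is str

float, str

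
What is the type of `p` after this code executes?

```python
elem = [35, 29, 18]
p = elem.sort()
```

list.sort() returns None (sorts in place)

NoneType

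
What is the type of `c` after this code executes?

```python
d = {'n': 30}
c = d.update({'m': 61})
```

dict.update() returns None

NoneType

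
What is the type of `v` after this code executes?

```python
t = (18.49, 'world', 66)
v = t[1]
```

Index 1 of tuple is 'world' which is str

str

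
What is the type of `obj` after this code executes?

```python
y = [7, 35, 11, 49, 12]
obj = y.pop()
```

list.pop() returns the popped element (int here)

int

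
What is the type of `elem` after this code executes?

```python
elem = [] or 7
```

'or' returns first truthy value (7, which is int)

int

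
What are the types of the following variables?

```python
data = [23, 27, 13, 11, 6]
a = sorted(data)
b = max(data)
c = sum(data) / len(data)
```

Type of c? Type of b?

int / int returns float; max of ints returns int

float, int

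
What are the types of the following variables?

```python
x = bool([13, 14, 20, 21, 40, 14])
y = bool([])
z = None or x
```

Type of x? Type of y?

bool() returns bool; bool() returns bool

bool, bool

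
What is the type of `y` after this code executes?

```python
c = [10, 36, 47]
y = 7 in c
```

'in' operator returns bool

bool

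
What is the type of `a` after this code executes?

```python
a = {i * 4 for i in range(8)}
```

A set comprehension {expr for x in iterable} produces a set

set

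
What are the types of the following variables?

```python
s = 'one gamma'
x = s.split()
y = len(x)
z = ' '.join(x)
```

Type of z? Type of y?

str.join() returns str; len() returns int

str, int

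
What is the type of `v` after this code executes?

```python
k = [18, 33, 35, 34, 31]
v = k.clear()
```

list.clear() returns None

NoneType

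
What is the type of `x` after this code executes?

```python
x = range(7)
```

range() returns a range object

range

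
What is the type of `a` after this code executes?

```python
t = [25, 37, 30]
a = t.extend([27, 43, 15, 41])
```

list.extend() returns None

NoneType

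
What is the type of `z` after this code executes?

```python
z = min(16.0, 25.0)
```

min() of floats returns float

float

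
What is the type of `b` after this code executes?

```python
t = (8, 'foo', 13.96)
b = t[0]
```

Index 0 of tuple is 8 which is int

int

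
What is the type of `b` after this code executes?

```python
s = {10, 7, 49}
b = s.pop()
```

Popping from a set of ints returns int

int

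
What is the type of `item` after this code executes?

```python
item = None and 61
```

'and' returns first falsy value (None)

NoneType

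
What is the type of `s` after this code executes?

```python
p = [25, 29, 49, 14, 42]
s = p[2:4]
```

Slicing a list always returns a list

list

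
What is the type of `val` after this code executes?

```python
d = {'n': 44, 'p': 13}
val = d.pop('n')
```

dict.pop() returns the value (int)

int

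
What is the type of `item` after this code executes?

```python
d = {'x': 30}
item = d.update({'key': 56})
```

dict.update() returns None

NoneType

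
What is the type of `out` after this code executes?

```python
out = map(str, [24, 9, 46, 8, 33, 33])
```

map() returns a map iterator object

map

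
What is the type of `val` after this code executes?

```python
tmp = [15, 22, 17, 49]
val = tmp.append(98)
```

list.append() returns None (mutates in place)

NoneType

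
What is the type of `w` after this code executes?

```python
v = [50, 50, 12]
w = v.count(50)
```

list.count() returns int

int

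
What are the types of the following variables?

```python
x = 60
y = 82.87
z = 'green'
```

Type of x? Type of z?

x is int; z is str

int, str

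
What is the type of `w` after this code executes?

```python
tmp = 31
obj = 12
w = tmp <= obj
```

Comparison operators return bool

bool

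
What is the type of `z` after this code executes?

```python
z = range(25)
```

range() returns a range object

range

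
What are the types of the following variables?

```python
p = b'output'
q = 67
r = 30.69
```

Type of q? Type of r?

q is int; r is float

int, float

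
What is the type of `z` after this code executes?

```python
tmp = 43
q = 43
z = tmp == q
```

Equality comparison returns bool

bool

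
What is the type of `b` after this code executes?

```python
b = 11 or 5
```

'or' returns the first truthy value (11, which is int)

int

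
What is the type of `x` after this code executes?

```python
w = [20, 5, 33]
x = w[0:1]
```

Slicing a list always returns a list

list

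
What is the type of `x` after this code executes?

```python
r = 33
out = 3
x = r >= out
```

Comparison operators return bool

bool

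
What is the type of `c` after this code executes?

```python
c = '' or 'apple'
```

'or' returns first truthy value ('apple', which is str)

str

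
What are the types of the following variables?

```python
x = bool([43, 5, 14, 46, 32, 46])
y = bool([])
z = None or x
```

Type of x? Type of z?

bool() returns bool; None or <bool> returns the bool

bool, bool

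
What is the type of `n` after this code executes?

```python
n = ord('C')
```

ord() returns int (Unicode code point)

int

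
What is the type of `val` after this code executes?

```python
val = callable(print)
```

callable() returns bool

bool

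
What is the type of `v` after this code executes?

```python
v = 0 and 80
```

'and' returns the first falsy value (0, which is int)

int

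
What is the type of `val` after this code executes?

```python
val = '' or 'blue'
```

'or' returns first truthy value ('blue', which is str)

str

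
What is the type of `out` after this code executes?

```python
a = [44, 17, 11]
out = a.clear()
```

list.clear() returns None

NoneType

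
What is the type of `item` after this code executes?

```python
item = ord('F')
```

ord() returns int (Unicode code point)

int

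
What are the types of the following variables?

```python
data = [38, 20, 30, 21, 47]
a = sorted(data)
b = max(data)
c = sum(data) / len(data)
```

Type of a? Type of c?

sorted() returns list; int / int returns float

list, float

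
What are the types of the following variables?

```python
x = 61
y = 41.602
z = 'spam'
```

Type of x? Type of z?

x is int; z is str

int, str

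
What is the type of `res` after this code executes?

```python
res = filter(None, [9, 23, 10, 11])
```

filter() returns a filter iterator object

filter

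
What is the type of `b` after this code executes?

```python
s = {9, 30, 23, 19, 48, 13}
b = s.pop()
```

Popping from a set of ints returns int

int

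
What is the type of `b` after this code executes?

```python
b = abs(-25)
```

abs() of int returns int

int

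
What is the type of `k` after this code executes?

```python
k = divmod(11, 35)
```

divmod() returns a tuple (quotient, remainder)

tuple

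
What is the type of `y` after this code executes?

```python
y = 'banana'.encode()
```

str.encode() returns bytes

bytes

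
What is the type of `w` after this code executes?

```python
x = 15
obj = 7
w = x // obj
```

int // int returns int (15 // 7 = 2)

int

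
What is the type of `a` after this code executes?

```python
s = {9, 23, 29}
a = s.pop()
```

Popping from a set of ints returns int

int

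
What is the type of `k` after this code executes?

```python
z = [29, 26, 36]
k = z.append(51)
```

list.append() returns None (mutates in place)

NoneType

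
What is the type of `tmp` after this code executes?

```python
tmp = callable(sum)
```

callable() returns bool

bool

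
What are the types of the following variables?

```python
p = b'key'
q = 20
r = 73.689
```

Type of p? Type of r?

p is bytes; r is float

bytes, float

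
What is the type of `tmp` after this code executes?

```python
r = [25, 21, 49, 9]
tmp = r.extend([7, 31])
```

list.extend() returns None

NoneType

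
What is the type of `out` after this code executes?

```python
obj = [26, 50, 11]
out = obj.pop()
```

list.pop() returns the popped element (int here)

int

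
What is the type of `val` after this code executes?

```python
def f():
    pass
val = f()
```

A function with no return statement returns None

NoneType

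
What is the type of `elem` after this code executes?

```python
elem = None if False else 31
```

Ternary: condition is False, else branch (31) taken → int

int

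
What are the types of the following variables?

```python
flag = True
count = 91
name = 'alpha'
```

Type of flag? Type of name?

flag is bool; name is str

bool, str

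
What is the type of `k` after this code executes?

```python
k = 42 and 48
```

'and' returns the last value when all truthy (48, which is int)

int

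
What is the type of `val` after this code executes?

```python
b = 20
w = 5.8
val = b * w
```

int * float returns float (20 * 5.8 = 116.0)

float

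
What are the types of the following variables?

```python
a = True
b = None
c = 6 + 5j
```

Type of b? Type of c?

b is NoneType; c is complex

NoneType, complex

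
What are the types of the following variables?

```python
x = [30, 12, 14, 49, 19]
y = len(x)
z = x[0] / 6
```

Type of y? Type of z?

len() returns int; int / int returns float

int, float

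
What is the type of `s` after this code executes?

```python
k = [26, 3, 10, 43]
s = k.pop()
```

list.pop() returns the popped element (int here)

int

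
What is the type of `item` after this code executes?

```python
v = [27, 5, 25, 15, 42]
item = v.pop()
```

list.pop() returns the popped element (int here)

int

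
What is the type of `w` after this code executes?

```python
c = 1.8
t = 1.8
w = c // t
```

float // float returns float (floor division preserves float type)

float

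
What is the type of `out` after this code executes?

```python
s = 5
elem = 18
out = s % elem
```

int % int returns int (5 % 18 = 5)

int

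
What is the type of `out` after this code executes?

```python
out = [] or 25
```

'or' returns first truthy value (25, which is int)

int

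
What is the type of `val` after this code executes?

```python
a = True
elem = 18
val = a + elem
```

bool + int returns int (True is 1, so 1 + 18 = 19)

int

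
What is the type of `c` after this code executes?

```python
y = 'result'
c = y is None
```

'is' comparison returns bool

bool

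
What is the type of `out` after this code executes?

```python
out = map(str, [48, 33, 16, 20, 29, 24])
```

map() returns a map iterator object

map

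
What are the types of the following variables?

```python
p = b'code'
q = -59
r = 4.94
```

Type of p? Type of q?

p is bytes; q is int

bytes, int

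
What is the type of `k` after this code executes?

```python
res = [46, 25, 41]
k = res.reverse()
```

list.reverse() returns None

NoneType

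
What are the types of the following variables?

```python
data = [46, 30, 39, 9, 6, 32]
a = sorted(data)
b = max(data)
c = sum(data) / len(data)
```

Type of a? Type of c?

sorted() returns list; int / int returns float

list, float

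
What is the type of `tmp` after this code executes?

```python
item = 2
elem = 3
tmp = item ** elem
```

int ** positive int returns int (2 ** 3 = 8)

int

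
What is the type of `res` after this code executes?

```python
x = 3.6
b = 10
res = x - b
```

float - int returns float (3.6 - 10 = -6.4)

float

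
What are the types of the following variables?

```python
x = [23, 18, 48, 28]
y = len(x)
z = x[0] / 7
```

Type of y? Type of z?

len() returns int; int / int returns float

int, float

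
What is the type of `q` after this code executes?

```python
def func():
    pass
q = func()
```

A function with no return statement returns None

NoneType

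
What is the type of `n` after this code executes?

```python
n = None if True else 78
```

Ternary: condition is True, if branch (None) taken → NoneType

NoneType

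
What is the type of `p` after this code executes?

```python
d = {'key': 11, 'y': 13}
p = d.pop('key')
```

dict.pop() returns the value (int)

int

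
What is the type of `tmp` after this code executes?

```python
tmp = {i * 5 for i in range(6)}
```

A set comprehension {expr for x in iterable} produces a set

set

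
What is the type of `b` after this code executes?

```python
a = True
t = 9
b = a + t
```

bool + int returns int (True is 1, so 1 + 9 = 10)

int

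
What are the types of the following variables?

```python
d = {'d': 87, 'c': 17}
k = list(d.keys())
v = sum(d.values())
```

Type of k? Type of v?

list(...) returns list; sum of int values returns int

list, int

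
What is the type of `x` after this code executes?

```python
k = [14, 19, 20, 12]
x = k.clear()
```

list.clear() returns None

NoneType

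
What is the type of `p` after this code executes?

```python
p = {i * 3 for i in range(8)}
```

A set comprehension {expr for x in iterable} produces a set

set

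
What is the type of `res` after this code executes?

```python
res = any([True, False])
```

any() returns bool

bool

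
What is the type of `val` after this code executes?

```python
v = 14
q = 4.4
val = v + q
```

int + float returns float (14 + 4.4 = 18.4)

float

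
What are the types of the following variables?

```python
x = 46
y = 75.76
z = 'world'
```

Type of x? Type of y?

x is int; y is float

int, float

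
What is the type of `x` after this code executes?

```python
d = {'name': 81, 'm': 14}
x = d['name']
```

Accessing dict[str, int] with key 'name' returns int value 81

int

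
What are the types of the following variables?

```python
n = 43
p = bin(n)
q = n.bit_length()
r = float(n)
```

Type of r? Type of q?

float() returns float; int.bit_length() returns int

float, int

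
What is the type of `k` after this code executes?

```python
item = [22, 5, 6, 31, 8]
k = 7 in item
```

'in' operator returns bool

bool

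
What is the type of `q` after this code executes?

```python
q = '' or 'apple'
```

'or' returns first truthy value ('apple', which is str)

str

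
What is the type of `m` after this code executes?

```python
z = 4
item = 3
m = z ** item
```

int ** positive int returns int (4 ** 3 = 64)

int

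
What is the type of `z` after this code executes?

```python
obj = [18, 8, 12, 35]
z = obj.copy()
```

list.copy() returns list

list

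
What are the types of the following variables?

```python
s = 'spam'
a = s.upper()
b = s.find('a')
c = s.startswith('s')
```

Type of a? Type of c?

str.upper() returns str; str.startswith() returns bool

str, bool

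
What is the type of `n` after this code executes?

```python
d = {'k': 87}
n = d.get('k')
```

dict.get() returns the value (int) when key is found

int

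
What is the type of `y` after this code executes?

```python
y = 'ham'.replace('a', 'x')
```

str.replace() returns str

str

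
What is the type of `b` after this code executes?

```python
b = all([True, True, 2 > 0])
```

all() returns bool

bool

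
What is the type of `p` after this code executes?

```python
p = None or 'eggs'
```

'or' with None returns the other value ('eggs', str)

str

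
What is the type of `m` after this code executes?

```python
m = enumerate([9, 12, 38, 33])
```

enumerate() returns an enumerate iterator object

enumerate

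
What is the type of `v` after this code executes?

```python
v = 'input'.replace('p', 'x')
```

str.replace() returns str

str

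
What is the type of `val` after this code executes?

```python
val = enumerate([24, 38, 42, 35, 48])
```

enumerate() returns an enumerate iterator object

enumerate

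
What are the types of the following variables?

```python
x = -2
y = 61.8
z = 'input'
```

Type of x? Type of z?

x is int; z is str

int, str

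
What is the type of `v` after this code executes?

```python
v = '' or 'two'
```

'or' returns first truthy value ('two', which is str)

str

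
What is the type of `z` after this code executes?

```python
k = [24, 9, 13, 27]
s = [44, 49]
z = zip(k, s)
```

zip() returns a zip iterator object

zip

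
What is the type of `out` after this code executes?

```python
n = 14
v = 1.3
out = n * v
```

int * float returns float (14 * 1.3 = 18.2)

float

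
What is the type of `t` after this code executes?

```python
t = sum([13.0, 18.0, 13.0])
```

sum() of floats returns float

float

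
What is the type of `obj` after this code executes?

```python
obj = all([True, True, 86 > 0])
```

all() returns bool

bool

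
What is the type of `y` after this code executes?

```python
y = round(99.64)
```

round() with no ndigits arg returns int

int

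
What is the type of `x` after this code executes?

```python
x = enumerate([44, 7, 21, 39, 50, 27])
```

enumerate() returns an enumerate iterator object

enumerate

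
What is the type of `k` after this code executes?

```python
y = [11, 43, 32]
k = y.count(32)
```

list.count() returns int

int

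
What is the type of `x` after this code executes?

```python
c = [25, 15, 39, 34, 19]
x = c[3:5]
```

Slicing a list always returns a list

list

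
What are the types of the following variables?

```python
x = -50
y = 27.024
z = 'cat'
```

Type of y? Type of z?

y is float; z is str

float, str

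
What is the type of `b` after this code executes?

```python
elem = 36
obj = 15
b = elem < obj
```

Comparison operators return bool

bool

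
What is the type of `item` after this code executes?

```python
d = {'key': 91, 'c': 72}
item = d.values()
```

.values() returns a dict_values view object

dict_values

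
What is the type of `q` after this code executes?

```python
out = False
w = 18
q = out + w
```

bool + int returns int (False is 0, so 0 + 18 = 18)

int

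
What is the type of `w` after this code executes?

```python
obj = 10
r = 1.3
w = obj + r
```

int + float returns float (10 + 1.3 = 11.3)

float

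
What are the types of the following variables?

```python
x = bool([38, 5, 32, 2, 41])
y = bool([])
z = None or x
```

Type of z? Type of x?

None or <bool> returns the bool; bool() returns bool

bool, bool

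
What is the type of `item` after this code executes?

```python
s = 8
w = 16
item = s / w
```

int / int always returns float in Python 3 (8 / 16 = 0.5)

float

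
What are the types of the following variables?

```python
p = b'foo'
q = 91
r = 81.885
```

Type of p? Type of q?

p is bytes; q is int

bytes, int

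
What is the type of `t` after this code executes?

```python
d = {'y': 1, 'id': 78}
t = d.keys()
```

.keys() returns a dict_keys view object

dict_keys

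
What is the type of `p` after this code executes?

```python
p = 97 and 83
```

'and' returns the last value when all truthy (83, which is int)

int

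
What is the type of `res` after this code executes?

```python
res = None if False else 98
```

Ternary: condition is False, else branch (98) taken → int

int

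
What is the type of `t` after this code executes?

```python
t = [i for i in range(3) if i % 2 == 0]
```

A list comprehension [...] produces a list

list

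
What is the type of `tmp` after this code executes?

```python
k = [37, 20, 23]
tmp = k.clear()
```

list.clear() returns None

NoneType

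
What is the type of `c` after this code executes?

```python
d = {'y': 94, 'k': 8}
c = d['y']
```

Accessing dict[str, int] with key 'y' returns int value 94

int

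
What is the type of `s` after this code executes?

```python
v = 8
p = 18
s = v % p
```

int % int returns int (8 % 18 = 8)

int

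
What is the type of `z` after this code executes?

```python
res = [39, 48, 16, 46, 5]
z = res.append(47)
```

list.append() returns None (mutates in place)

NoneType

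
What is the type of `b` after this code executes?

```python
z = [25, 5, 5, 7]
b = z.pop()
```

list.pop() returns the popped element (int here)

int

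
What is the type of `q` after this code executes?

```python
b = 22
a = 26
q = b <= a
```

Comparison operators return bool

bool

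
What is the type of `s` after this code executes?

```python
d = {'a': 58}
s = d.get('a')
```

dict.get() returns the value (int) when key is found

int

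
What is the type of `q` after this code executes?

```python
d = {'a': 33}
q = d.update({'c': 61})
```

dict.update() returns None

NoneType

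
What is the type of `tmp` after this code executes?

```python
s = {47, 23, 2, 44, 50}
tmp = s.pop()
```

Popping from a set of ints returns int

int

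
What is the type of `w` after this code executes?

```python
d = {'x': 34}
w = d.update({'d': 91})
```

dict.update() returns None

NoneType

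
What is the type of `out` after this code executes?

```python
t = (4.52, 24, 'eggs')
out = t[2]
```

Index 2 of tuple is 'eggs' which is str

str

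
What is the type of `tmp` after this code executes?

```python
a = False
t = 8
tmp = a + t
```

bool + int returns int (False is 0, so 0 + 8 = 8)

int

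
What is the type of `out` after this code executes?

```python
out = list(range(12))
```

list(range(...)) returns list

list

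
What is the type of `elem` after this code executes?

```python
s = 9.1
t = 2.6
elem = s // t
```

float // float returns float (floor division preserves float type)

float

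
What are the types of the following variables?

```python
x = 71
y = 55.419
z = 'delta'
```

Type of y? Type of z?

y is float; z is str

float, str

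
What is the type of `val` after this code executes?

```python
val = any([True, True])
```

any() returns bool

bool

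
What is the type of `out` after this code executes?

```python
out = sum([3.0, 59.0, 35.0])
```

sum() of floats returns float

float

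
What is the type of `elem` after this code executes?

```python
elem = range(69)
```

range() returns a range object

range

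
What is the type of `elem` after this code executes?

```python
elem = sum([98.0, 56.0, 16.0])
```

sum() of floats returns float

float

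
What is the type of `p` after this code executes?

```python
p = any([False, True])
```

any() returns bool

bool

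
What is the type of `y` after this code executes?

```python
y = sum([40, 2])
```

sum() of ints returns int

int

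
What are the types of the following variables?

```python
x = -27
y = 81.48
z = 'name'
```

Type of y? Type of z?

y is float; z is str

float, str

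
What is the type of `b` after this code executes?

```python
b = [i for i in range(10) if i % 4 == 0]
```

A list comprehension [...] produces a list

list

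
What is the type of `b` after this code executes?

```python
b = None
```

None has type NoneType

NoneType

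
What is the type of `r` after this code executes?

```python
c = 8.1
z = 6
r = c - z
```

float - int returns float (8.1 - 6 = 2.1)

float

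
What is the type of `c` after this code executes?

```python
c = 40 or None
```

'or' returns first truthy value (40, int)

int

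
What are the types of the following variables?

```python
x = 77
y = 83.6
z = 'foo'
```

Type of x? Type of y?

x is int; y is float

int, float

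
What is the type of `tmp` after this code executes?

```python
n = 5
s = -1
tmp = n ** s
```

int ** negative int returns float

float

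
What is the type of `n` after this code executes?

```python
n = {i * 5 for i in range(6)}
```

A set comprehension {expr for x in iterable} produces a set

set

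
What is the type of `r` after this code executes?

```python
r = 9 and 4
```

'and' returns the last value when all truthy (4, which is int)

int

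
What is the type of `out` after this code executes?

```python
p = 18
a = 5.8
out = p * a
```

int * float returns float (18 * 5.8 = 104.4)

float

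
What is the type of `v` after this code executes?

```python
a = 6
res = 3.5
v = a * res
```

int * float returns float (6 * 3.5 = 21.0)

float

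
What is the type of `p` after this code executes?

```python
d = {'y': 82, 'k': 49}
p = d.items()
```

dict.items() returns a dict_items view

dict_items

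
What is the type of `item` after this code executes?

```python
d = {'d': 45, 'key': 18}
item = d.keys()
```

.keys() returns a dict_keys view object

dict_keys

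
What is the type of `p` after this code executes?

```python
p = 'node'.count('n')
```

str.count() returns int

int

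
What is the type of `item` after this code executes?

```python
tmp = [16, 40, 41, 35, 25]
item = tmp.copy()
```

list.copy() returns list

list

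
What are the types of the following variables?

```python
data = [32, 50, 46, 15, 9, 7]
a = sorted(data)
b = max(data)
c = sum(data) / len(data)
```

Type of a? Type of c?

sorted() returns list; int / int returns float

list, float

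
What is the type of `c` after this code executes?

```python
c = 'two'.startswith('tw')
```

str.startswith() returns bool

bool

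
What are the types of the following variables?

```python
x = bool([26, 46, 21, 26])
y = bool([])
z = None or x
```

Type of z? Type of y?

None or <bool> returns the bool; bool() returns bool

bool, bool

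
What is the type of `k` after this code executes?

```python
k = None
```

None has type NoneType

NoneType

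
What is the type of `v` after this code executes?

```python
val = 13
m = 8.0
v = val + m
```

int + float returns float (13 + 8.0 = 21.0)

float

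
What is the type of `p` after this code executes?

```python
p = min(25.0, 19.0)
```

min() of floats returns float

float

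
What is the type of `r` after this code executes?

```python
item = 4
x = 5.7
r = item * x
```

int * float returns float (4 * 5.7 = 22.8)

float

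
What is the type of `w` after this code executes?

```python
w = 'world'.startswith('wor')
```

str.startswith() returns bool

bool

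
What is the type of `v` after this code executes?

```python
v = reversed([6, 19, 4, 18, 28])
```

reversed() on a list returns a list_reverseiterator

list_reverseiterator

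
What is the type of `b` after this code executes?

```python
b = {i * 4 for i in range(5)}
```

A set comprehension {expr for x in iterable} produces a set

set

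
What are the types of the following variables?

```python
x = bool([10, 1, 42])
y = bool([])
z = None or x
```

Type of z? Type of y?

None or <bool> returns the bool; bool() returns bool

bool, bool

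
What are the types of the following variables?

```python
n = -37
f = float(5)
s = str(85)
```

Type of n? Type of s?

n is int; s is str

int, str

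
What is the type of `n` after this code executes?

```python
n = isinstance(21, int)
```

isinstance() returns bool

bool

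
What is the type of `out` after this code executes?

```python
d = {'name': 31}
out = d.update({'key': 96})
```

dict.update() returns None

NoneType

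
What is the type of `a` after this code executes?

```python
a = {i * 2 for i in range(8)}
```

A set comprehension {expr for x in iterable} produces a set

set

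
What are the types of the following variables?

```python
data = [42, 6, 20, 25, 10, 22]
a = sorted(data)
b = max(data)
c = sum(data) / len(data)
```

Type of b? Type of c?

max of ints returns int; int / int returns float

int, float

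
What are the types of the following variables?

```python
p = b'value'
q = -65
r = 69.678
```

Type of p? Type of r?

p is bytes; r is float

bytes, float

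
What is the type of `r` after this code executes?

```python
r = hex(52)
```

hex() returns str representation

str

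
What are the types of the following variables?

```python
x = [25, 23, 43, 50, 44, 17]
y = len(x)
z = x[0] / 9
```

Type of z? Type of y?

int / int returns float; len() returns int

float, int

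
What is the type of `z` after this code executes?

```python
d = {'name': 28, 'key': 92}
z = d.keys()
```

.keys() returns a dict_keys view object

dict_keys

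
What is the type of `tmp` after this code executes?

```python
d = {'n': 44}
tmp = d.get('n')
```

dict.get() returns the value (int) when key is found

int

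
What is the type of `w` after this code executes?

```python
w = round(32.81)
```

round() with no ndigits arg returns int

int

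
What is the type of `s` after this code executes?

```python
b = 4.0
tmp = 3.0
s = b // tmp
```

float // float returns float (floor division preserves float type)

float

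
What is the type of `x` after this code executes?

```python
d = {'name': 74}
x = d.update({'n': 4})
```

dict.update() returns None

NoneType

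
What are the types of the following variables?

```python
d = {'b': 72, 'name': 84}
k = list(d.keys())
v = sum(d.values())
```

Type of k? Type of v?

list(...) returns list; sum of int values returns int

list, int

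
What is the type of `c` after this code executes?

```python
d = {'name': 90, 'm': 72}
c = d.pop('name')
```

dict.pop() returns the value (int)

int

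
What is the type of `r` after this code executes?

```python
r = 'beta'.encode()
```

str.encode() returns bytes

bytes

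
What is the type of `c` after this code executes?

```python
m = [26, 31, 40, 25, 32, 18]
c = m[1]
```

Indexing a list of ints returns int (m[1] = 31)

int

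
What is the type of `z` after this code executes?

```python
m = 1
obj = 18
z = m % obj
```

int % int returns int (1 % 18 = 1)

int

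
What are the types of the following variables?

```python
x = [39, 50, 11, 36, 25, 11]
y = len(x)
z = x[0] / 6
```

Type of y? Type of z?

len() returns int; int / int returns float

int, float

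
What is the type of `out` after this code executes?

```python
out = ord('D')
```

ord() returns int (Unicode code point)

int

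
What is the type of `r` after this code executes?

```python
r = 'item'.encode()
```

str.encode() returns bytes

bytes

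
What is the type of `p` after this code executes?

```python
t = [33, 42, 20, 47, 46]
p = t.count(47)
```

list.count() returns int

int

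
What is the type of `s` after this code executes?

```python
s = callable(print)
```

callable() returns bool

bool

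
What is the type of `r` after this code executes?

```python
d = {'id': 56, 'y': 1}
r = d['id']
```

Accessing dict[str, int] with key 'id' returns int value 56

int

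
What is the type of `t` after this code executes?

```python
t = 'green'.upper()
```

str.upper() returns str

str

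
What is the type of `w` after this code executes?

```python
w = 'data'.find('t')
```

str.find() returns int (index, or -1)

int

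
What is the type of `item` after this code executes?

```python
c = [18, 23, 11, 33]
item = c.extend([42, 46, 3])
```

list.extend() returns None

NoneType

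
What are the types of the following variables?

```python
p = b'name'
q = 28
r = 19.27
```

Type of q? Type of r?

q is int; r is float

int, float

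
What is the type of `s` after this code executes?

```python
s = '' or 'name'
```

'or' returns first truthy value ('name', which is str)

str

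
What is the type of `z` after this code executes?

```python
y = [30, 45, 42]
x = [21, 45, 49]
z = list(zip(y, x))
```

list(zip(...)) returns a list of tuples

list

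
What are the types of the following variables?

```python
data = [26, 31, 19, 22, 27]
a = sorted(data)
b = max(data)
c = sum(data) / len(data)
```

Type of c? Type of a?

int / int returns float; sorted() returns list

float, list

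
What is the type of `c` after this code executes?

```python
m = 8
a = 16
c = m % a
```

int % int returns int (8 % 16 = 8)

int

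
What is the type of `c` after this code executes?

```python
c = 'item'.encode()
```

str.encode() returns bytes

bytes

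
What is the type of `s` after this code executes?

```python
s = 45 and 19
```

'and' returns the last value when all truthy (19, which is int)

int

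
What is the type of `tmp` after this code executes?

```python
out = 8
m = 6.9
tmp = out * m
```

int * float returns float (8 * 6.9 = 55.2)

float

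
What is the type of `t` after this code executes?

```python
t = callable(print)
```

callable() returns bool

bool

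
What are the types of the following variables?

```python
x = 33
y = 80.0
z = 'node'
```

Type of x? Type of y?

x is int; y is float

int, float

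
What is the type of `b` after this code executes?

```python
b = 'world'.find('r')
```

str.find() returns int (index, or -1)

int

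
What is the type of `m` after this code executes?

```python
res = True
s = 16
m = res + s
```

bool + int returns int (True is 1, so 1 + 16 = 17)

int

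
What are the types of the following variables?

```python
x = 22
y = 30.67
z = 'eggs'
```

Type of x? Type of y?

x is int; y is float

int, float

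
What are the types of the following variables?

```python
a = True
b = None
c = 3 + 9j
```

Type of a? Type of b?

a is bool; b is NoneType

bool, NoneType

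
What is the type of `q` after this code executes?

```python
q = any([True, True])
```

any() returns bool

bool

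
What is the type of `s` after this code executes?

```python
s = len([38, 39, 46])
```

len() always returns int

int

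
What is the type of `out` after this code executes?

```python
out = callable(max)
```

callable() returns bool

bool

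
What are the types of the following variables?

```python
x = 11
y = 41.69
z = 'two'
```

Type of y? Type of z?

y is float; z is str

float, str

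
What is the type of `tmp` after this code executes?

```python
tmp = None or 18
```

'or' with None returns the other value (18, int)

int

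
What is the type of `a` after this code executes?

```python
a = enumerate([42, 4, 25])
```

enumerate() returns an enumerate iterator object

enumerate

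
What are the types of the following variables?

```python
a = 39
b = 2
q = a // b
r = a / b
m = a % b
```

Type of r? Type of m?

int / int returns float; int % int returns int

float, int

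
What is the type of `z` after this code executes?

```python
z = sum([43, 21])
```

sum() of ints returns int

int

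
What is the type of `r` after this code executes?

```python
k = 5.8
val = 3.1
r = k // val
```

float // float returns float (floor division preserves float type)

float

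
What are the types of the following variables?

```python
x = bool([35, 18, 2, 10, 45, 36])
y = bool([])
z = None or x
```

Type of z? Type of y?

None or <bool> returns the bool; bool() returns bool

bool, bool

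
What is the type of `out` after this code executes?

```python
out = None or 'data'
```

'or' with None returns the other value ('data', str)

str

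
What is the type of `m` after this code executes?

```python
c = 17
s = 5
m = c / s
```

int / int always returns float in Python 3 (17 / 5 = 3.4)

float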